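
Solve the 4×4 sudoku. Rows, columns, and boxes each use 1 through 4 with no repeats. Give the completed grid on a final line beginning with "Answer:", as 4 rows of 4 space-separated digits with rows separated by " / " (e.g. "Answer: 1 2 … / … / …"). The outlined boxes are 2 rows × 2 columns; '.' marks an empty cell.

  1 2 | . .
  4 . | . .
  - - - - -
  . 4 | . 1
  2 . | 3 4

Step 1. [r2c4∈{2,3}] in col 4, 2 fits only at r2c4. So r2c4=2.
Step 2. [r1c3∈{4}] only 4 remains possible at r1c3, so r1c3=4.
Step 3. [r1c4∈{3}] nothing but 3 survives at r1c4 ⇒ r1c4=3.
Step 4. [r3c1∈{3}] nothing but 3 survives at r3c1 ⇒ r3c1=3.
Step 5. [r2c3∈{1}] nothing but 1 survives at r2c3 ⇒ r2c3=1.
Step 6. [r3c3∈{2}] nothing but 2 survives at r3c3, so r3c3=2.
Step 7. [r2c2∈{3}] r2c2 is down to just 3. So r2c2=3.
Step 8. [r4c2∈{1}] r4c2 has the single candidate 1 ⇒ r4c2=1.

Answer: 1 2 4 3 / 4 3 1 2 / 3 4 2 1 / 2 1 3 4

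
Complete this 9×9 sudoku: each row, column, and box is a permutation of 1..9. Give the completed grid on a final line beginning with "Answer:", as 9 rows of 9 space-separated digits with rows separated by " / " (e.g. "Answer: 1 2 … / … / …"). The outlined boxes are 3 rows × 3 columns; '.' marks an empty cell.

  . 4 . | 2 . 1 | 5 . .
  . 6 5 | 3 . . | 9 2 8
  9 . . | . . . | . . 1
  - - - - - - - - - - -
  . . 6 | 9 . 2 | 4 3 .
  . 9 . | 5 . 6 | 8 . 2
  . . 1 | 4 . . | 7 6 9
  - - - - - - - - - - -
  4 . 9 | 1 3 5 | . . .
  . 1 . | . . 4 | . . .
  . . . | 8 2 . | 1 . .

Step 1. [r1c8∈{7}] r1c8 has the single candidate 7. So r1c8=7.
Step 2. [r6c5∈{8}] only 8 remains possible at r6c5, so r6c5=8.
Step 3. [r2c6∈{7}] r2c6 has the single candidate 7 ⇒ r2c6=7.
Step 4. [r8c4∈{6,7}] col 4 places 7 nowhere but r8c4 ⇒ r8c4=7.
Step 5. [r8c5∈{6,9}] r8c5 is the only open cell in box 8 admitting 6. So r8c5=6.
Step 6. [r9c9∈{3,4,5,6,7}] across col 9, 4 lands solely at r9c9, so r9c9=4.
Step 7. [r4c9∈{5}] nothing but 5 survives at r4c9. So r4c9=5.
Step 8. [r8c9∈{3}] r8c9 has the single candidate 3, so r8c9=3.
Step 9. [r8c7∈{2}] r8c7 is down to just 2. So r8c7=2.
Step 10. [r8c3∈{8}] nothing but 8 survives at r8c3, so r8c3=8.
Step 11. [r1c3∈{3}] r1c3 has the single candidate 3, so r1c3=3.
Step 12. [r9c3∈{7}] r9c3 has the single candidate 7, so r9c3=7.
Step 13. [r8c1∈{5}] r8c1 has the single candidate 5 ⇒ r8c1=5.
Step 14. [r5c1∈{3,7}] 3 has one home in row 5: r5c1 ⇒ r5c1=3.
Step 15. [r3c2∈{2,7,8}] in row 3, 7 fits only at r3c2, so r3c2=7.
Step 16. [r4c1∈{7,8}] across col 1, 7 lands solely at r4c1 ⇒ r4c1=7.
Step 17. [r7c7∈{6}] r7c7 has the single candidate 6. So r7c7=6.
Step 18. [r3c5∈{4,5}] 5 has one home in row 3: r3c5 ⇒ r3c5=5.
Step 19. [r9c6∈{9}] only 9 remains possible at r9c6. So r9c6=9.
Step 20. [r5c8∈{1}] r5c8's peers cover all but 1 ⇒ r5c8=1.
Step 21. [r7c2∈{2}] only 2 remains possible at r7c2 ⇒ r7c2=2.
Step 22. [r1c9∈{6}] r1c9 is down to just 6, so r1c9=6.
Step 23. [r6c6∈{3}] r6c6 has the single candidate 3, so r6c6=3.
Step 24. [r3c4∈{6}] r3c4 has the single candidate 6. So r3c4=6.
Step 25. [r1c5∈{9}] nothing but 9 survives at r1c5. So r1c5=9.
Step 26. [r9c2∈{3}] r9c2 is down to just 3. So r9c2=3.
Step 27. [r9c1∈{6}] r9c1 has the single candidate 6. So r9c1=6.
Step 28. [r5c3∈{4}] r5c3 is down to just 4. So r5c3=4.
Step 29. [r3c6∈{8}] r3c6 has the single candidate 8. So r3c6=8.
Step 30. [r2c1∈{1}] r2c1 has the single candidate 1. So r2c1=1.
Step 31. [r9c8∈{5}] nothing but 5 survives at r9c8, so r9c8=5.
Step 32. [r6c2∈{5}] only 5 remains possible at r6c2, so r6c2=5.
Step 33. [r3c3∈{2}] only 2 remains possible at r3c3 ⇒ r3c3=2.
Step 34. [r1c1∈{8}] r1c1 has the single candidate 8 ⇒ r1c1=8.
Step 35. [r6c1∈{2}] only 2 remains possible at r6c1, so r6c1=2.
Step 36. [r8c8∈{9}] only 9 remains possible at r8c8, so r8c8=9.
Step 37. [r2c5∈{4}] r2c5 has the single candidate 4. So r2c5=4.
Step 38. [r3c8∈{4}] r3c8 has the single candidate 4 ⇒ r3c8=4.
Step 39. [r7c8∈{8}] r7c8's peers cover all but 8, so r7c8=8.
Step 40. [r4c5∈{1}] nothing but 1 survives at r4c5, so r4c5=1.
Step 41. [r4c2∈{8}] nothing but 8 survives at r4c2, so r4c2=8.
Step 42. [r7c9∈{7}] only 7 remains possible at r7c9, so r7c9=7.
Step 43. [r5c5∈{7}] nothing but 7 survives at r5c5, so r5c5=7.
Step 44. [r3c7∈{3}] only 3 remains possible at r3c7. So r3c7=3.

Answer: 8 4 3 2 9 1 5 7 6 / 1 6 5 3 4 7 9 2 8 / 9 7 2 6 5 8 3 4 1 / 7 8 6 9 1 2 4 3 5 / 3 9 4 5 7 6 8 1 2 / 2 5 1 4 8 3 7 6 9 / 4 2 9 1 3 5 6 8 7 / 5 1 8 7 6 4 2 9 3 / 6 3 7 8 2 9 1 5 4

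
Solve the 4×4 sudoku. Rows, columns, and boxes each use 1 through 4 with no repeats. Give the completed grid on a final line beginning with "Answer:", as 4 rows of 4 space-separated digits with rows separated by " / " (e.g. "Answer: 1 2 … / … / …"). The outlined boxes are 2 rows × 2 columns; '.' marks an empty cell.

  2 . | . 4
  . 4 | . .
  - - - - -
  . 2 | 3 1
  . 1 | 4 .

Step 1. [r2c3∈{1,2}] r2c3 is the only open cell in col 3 admitting 2. So r2c3=2.
Step 2. [r1c2∈{3}] r1c2 is down to just 3 ⇒ r1c2=3.
Step 3. [r3c1∈{4}] only 4 remains possible at r3c1. So r3c1=4.
Step 4. [r4c1∈{3}] r4c1 is down to just 3. So r4c1=3.
Step 5. [r1c3∈{1}] r1c3 has the single candidate 1. So r1c3=1.
Step 6. [r2c4∈{3}] r2c4 is down to just 3. So r2c4=3.
Step 7. [r2c1∈{1}] r2c1 has the single candidate 1 ⇒ r2c1=1.
Step 8. [r4c4∈{2}] r4c4's peers cover all but 2 ⇒ r4c4=2.

Answer: 2 3 1 4 / 1 4 2 3 / 4 2 3 1 / 3 1 4 2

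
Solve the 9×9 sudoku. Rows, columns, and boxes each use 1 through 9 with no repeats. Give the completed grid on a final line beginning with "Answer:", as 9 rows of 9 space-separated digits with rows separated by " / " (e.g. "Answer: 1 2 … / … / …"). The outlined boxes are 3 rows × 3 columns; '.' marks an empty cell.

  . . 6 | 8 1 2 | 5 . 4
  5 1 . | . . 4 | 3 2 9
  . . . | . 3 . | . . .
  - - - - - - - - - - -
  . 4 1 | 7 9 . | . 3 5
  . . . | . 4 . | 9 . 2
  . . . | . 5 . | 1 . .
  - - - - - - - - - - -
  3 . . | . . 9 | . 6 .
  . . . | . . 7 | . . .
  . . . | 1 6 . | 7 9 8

Step 1. [r2c3∈{7,8}] 8 has one home in row 2: r2c3. So r2c3=8.
Step 2. [r4c1∈{2,6,8}] r4c1 is the only open cell in row 4 admitting 2 ⇒ r4c1=2.
Step 3. [r1c8∈{7}] nothing but 7 survives at r1c8 ⇒ r1c8=7.
Step 4. [r1c1∈{9}] r1c1 has the single candidate 9. So r1c1=9.
Step 5. [r5c8∈{8}] nothing but 8 survives at r5c8 ⇒ r5c8=8.
Step 6. [r8c8∈{1,4,5}] 5 has one home in col 8: r8c8 ⇒ r8c8=5.
Step 7. [r9c1∈{4}] nothing but 4 survives at r9c1 ⇒ r9c1=4.
Step 8. [r3c1∈{7}] r3c1's peers cover all but 7. So r3c1=7.
Step 9. [r5c1∈{6}] r5c1 has the single candidate 6 ⇒ r5c1=6.
Step 10. [r5c4∈{3}] r5c4 is down to just 3. So r5c4=3.
Step 11. [r3c2∈{2}] r3c2 has the single candidate 2. So r3c2=2.
Step 12. [r9c2∈{5}] only 5 remains possible at r9c2 ⇒ r9c2=5.
Step 13. [r5c2∈{7}] r5c2 is down to just 7 ⇒ r5c2=7.
Step 14. [r7c2∈{8}] r7c2 has the single candidate 8 ⇒ r7c2=8.
Step 15. [r7c5∈{2}] r7c5 has the single candidate 2, so r7c5=2.
Step 16. [r2c4∈{6}] r2c4 is down to just 6, so r2c4=6.
Step 17. [r4c7∈{6}] nothing but 6 survives at r4c7. So r4c7=6.
Step 18. [r6c3∈{3,9}] in col 3, 3 fits only at r6c3 ⇒ r6c3=3.
Step 19. [r8c4∈{4}] only 4 remains possible at r8c4, so r8c4=4.
Step 20. [r7c9∈{1}] r7c9's peers cover all but 1, so r7c9=1.
Step 21. [r8c3∈{2,9}] col 3 places 9 nowhere but r8c3. So r8c3=9.
Step 22. [r3c4∈{5,9}] row 3 places 9 nowhere but r3c4 ⇒ r3c4=9.
Step 23. [r6c1∈{8}] nothing but 8 survives at r6c1 ⇒ r6c1=8.
Step 24. [r3c7∈{8}] r3c7 is down to just 8, so r3c7=8.
Step 25. [r8c2∈{6}] r8c2 has the single candidate 6. So r8c2=6.
Step 26. [r6c6∈{6}] r6c6 has the single candidate 6, so r6c6=6.
Step 27. [r8c7∈{2}] r8c7 has the single candidate 2. So r8c7=2.
Step 28. [r5c3∈{5}] r5c3 has the single candidate 5, so r5c3=5.
Step 29. [r3c3∈{4}] r3c3 has the single candidate 4 ⇒ r3c3=4.
Step 30. [r1c2∈{3}] nothing but 3 survives at r1c2 ⇒ r1c2=3.
Step 31. [r3c8∈{1}] only 1 remains possible at r3c8 ⇒ r3c8=1.
Step 32. [r2c5∈{7}] nothing but 7 survives at r2c5 ⇒ r2c5=7.
Step 33. [r3c9∈{6}] r3c9's peers cover all but 6, so r3c9=6.
Step 34. [r7c7∈{4}] nothing but 4 survives at r7c7. So r7c7=4.
Step 35. [r6c8∈{4}] r6c8's peers cover all but 4, so r6c8=4.
Step 36. [r9c6∈{3}] r9c6 is down to just 3 ⇒ r9c6=3.
Step 37. [r6c4∈{2}] only 2 remains possible at r6c4, so r6c4=2.
Step 38. [r8c1∈{1}] only 1 remains possible at r8c1 ⇒ r8c1=1.
Step 39. [r6c9∈{7}] only 7 remains possible at r6c9. So r6c9=7.
Step 40. [r8c5∈{8}] r8c5 has the single candidate 8, so r8c5=8.
Step 41. [r4c6∈{8}] r4c6 has the single candidate 8. So r4c6=8.
Step 42. [r3c6∈{5}] r3c6 has the single candidate 5 ⇒ r3c6=5.
Step 43. [r5c6∈{1}] only 1 remains possible at r5c6. So r5c6=1.
Step 44. [r6c2∈{9}] r6c2 is down to just 9. So r6c2=9.
Step 45. [r7c4∈{5}] r7c4's peers cover all but 5, so r7c4=5.
Step 46. [r9c3∈{2}] only 2 remains possible at r9c3 ⇒ r9c3=2.
Step 47. [r7c3∈{7}] nothing but 7 survives at r7c3 ⇒ r7c3=7.
Step 48. [r8c9∈{3}] only 3 remains possible at r8c9. So r8c9=3.

Answer: 9 3 6 8 1 2 5 7 4 / 5 1 8 6 7 4 3 2 9 / 7 2 4 9 3 5 8 1 6 / 2 4 1 7 9 8 6 3 5 / 6 7 5 3 4 1 9 8 2 / 8 9 3 2 5 6 1 4 7 / 3 8 7 5 2 9 4 6 1 / 1 6 9 4 8 7 2 5 3 / 4 5 2 1 6 3 7 9 8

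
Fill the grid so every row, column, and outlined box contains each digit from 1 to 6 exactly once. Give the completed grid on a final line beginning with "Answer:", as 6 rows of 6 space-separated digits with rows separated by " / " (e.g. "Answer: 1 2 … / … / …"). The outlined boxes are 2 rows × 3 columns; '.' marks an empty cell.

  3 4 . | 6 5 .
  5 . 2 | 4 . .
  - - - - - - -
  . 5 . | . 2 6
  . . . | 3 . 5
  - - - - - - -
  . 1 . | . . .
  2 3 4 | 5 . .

Step 1. [r5c6∈{2,3,4}] across col 6, 4 lands solely at r5c6, so r5c6=4.
Step 2. [r6c6∈{1}] r6c6's peers cover all but 1. So r6c6=1.
Step 3. [r5c1∈{6}] r5c1 has the single candidate 6. So r5c1=6.
Step 4. [r3c4∈{1}] r3c4's peers cover all but 1 ⇒ r3c4=1.
Step 5. [r4c1∈{1,4}] 1 has one home in col 1: r4c1 ⇒ r4c1=1.
Step 6. [r2c5∈{1,3}] across row 2, 1 lands solely at r2c5. So r2c5=1.
Step 7. [r4c2∈{2,6}] 2 has one home in row 4: r4c2, so r4c2=2.
Step 8. [r5c3∈{5}] nothing but 5 survives at r5c3, so r5c3=5.
Step 9. [r6c5∈{6}] only 6 remains possible at r6c5, so r6c5=6.
Step 10. [r3c3∈{3}] nothing but 3 survives at r3c3. So r3c3=3.
Step 11. [r4c3∈{6}] only 6 remains possible at r4c3, so r4c3=6.
Step 12. [r3c1∈{4}] only 4 remains possible at r3c1. So r3c1=4.
Step 13. [r2c6∈{3}] r2c6 is down to just 3. So r2c6=3.
Step 14. [r4c5∈{4}] r4c5 is down to just 4, so r4c5=4.
Step 15. [r5c4∈{2}] r5c4 is down to just 2. So r5c4=2.
Step 16. [r2c2∈{6}] r2c2's peers cover all but 6. So r2c2=6.
Step 17. [r5c5∈{3}] nothing but 3 survives at r5c5 ⇒ r5c5=3.
Step 18. [r1c6∈{2}] r1c6's peers cover all but 2 ⇒ r1c6=2.
Step 19. [r1c3∈{1}] only 1 remains possible at r1c3. So r1c3=1.

Answer: 3 4 1 6 5 2 / 5 6 2 4 1 3 / 4 5 3 1 2 6 / 1 2 6 3 4 5 / 6 1 5 2 3 4 / 2 3 4 5 6 1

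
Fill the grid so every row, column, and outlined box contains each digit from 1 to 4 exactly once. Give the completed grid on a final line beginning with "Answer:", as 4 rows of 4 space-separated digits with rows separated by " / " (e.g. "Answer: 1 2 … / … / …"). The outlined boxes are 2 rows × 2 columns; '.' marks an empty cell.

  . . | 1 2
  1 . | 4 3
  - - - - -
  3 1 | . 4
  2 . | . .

Step 1. [r4c2∈{4}] nothing but 4 survives at r4c2. So r4c2=4.
Step 2. [r1c1∈{4}] r1c1 has the single candidate 4 ⇒ r1c1=4.
Step 3. [r1c2∈{3}] r1c2 is down to just 3, so r1c2=3.
Step 4. [r4c4∈{1}] only 1 remains possible at r4c4. So r4c4=1.
Step 5. [r2c2∈{2}] r2c2's peers cover all but 2, so r2c2=2.
Step 6. [r4c3∈{3}] nothing but 3 survives at r4c3, so r4c3=3.
Step 7. [r3c3∈{2}] r3c3's peers cover all but 2. So r3c3=2.

Answer: 4 3 1 2 / 1 2 4 3 / 3 1 2 4 / 2 4 3 1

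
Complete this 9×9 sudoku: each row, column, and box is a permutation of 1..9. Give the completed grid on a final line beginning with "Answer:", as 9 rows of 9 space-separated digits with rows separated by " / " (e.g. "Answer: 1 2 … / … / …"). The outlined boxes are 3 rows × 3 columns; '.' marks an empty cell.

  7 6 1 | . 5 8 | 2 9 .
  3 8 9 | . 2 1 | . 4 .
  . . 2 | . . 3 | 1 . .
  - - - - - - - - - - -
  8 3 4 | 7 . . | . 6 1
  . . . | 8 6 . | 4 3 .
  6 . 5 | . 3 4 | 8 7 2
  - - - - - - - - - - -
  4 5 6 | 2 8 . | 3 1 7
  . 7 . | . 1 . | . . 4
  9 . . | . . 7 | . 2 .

Step 1. [r2c4∈{6}] r2c4 has the single candidate 6 ⇒ r2c4=6.
Step 2. [r2c9∈{5}] nothing but 5 survives at r2c9 ⇒ r2c9=5.
Step 3. [r8c8∈{5,8}] across col 8, 5 lands solely at r8c8, so r8c8=5.
Step 4. [r4c5∈{9}] r4c5's peers cover all but 9. So r4c5=9.
Step 5. [r5c2∈{1,2,9}] 2 has one home in col 2: r5c2 ⇒ r5c2=2.
Step 6. [r8c7∈{6,9}] across col 7, 9 lands solely at r8c7 ⇒ r8c7=9.
Step 7. [r1c4∈{4}] r1c4 is down to just 4. So r1c4=4.
Step 8. [r9c9∈{6,8}] across box 9, 8 lands solely at r9c9 ⇒ r9c9=8.
Step 9. [r8c4∈{3}] only 3 remains possible at r8c4. So r8c4=3.
Step 10. [r6c4∈{1}] nothing but 1 survives at r6c4, so r6c4=1.
Step 11. [r5c6∈{5}] only 5 remains possible at r5c6. So r5c6=5.
Step 12. [r9c4∈{5}] nothing but 5 survives at r9c4. So r9c4=5.
Step 13. [r5c9∈{9}] r5c9 is down to just 9. So r5c9=9.
Step 14. [r3c2∈{4}] r3c2 has the single candidate 4, so r3c2=4.
Step 15. [r9c5∈{4}] r9c5's peers cover all but 4. So r9c5=4.
Step 16. [r9c2∈{1}] r9c2's peers cover all but 1. So r9c2=1.
Step 17. [r3c9∈{6}] r3c9's peers cover all but 6. So r3c9=6.
Step 18. [r1c9∈{3}] r1c9's peers cover all but 3, so r1c9=3.
Step 19. [r3c5∈{7}] r3c5 is down to just 7, so r3c5=7.
Step 20. [r9c7∈{6}] r9c7 has the single candidate 6. So r9c7=6.
Step 21. [r5c3∈{7}] r5c3 is down to just 7 ⇒ r5c3=7.
Step 22. [r5c1∈{1}] r5c1 is down to just 1 ⇒ r5c1=1.
Step 23. [r3c1∈{5}] r3c1 has the single candidate 5 ⇒ r3c1=5.
Step 24. [r8c6∈{6}] r8c6's peers cover all but 6 ⇒ r8c6=6.
Step 25. [r4c7∈{5}] only 5 remains possible at r4c7 ⇒ r4c7=5.
Step 26. [r8c1∈{2}] nothing but 2 survives at r8c1 ⇒ r8c1=2.
Step 27. [r4c6∈{2}] r4c6's peers cover all but 2 ⇒ r4c6=2.
Step 28. [r2c7∈{7}] r2c7 is down to just 7 ⇒ r2c7=7.
Step 29. [r7c6∈{9}] r7c6 is down to just 9 ⇒ r7c6=9.
Step 30. [r9c3∈{3}] nothing but 3 survives at r9c3, so r9c3=3.
Step 31. [r8c3∈{8}] r8c3 is down to just 8 ⇒ r8c3=8.
Step 32. [r3c8∈{8}] r3c8's peers cover all but 8, so r3c8=8.
Step 33. [r3c4∈{9}] nothing but 9 survives at r3c4. So r3c4=9.
Step 34. [r6c2∈{9}] r6c2 has the single candidate 9. So r6c2=9.

Answer: 7 6 1 4 5 8 2 9 3 / 3 8 9 6 2 1 7 4 5 / 5 4 2 9 7 3 1 8 6 / 8 3 4 7 9 2 5 6 1 / 1 2 7 8 6 5 4 3 9 / 6 9 5 1 3 4 8 7 2 / 4 5 6 2 8 9 3 1 7 / 2 7 8 3 1 6 9 5 4 / 9 1 3 5 4 7 6 2 8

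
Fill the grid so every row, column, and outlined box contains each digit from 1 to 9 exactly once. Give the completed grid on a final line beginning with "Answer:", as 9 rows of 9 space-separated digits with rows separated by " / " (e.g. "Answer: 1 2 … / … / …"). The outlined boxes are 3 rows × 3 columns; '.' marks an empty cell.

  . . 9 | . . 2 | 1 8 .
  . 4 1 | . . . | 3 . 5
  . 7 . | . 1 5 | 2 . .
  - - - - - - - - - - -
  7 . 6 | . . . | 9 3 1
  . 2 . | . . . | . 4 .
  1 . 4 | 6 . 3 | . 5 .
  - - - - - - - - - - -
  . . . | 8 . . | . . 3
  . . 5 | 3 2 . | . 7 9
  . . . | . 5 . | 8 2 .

Step 1. [r1c9∈{4,6,7}] box 3 places 7 nowhere but r1c9 ⇒ r1c9=7.
Step 2. [r1c4∈{4}] r1c4 is down to just 4. So r1c4=4.
Step 3. [r3c4∈{9}] nothing but 9 survives at r3c4, so r3c4=9.
Step 4. [r2c4∈{7}] nothing but 7 survives at r2c4. So r2c4=7.
Step 5. [r9c4∈{1}] only 1 remains possible at r9c4 ⇒ r9c4=1.
Step 6. [r3c8∈{6}] r3c8 is down to just 6 ⇒ r3c8=6.
Step 7. [r1c5∈{3,6}] 3 has one home in col 5: r1c5. So r1c5=3.
Step 8. [r9c2∈{3,6,9}] in col 2, 3 fits only at r9c2, so r9c2=3.
Step 9. [r8c2∈{1,6,8}] row 8 places 1 nowhere but r8c2. So r8c2=1.
Step 10. [r8c1∈{4,6,8}] r8c1 is the only open cell in row 8 admitting 8. So r8c1=8.
Step 11. [r5c6∈{1,7,8,9}] across row 5, 1 lands solely at r5c6, so r5c6=1.
Step 12. [r5c4∈{5}] only 5 remains possible at r5c4 ⇒ r5c4=5.
Step 13. [r7c7∈{4,5,6}] row 7 places 5 nowhere but r7c7 ⇒ r7c7=5.
Step 14. [r8c7∈{4,6}] in col 7, 4 fits only at r8c7, so r8c7=4.
Step 15. [r8c6∈{6}] r8c6's peers cover all but 6, so r8c6=6.
Step 16. [r3c1∈{3}] r3c1 has the single candidate 3 ⇒ r3c1=3.
Step 17. [r5c1∈{9}] r5c1's peers cover all but 9, so r5c1=9.
Step 18. [r6c2∈{8}] r6c2 is down to just 8 ⇒ r6c2=8.
Step 19. [r9c6∈{4,7,9}] r9c6 is the only open cell in row 9 admitting 9 ⇒ r9c6=9.
Step 20. [r7c6∈{4,7}] in col 6, 7 fits only at r7c6. So r7c6=7.
Step 21. [r5c9∈{6,8}] across col 9, 8 lands solely at r5c9, so r5c9=8.
Step 22. [r4c6∈{4,8}] 4 has one home in col 6: r4c6 ⇒ r4c6=4.
Step 23. [r1c1∈{5,6}] in col 1, 5 fits only at r1c1 ⇒ r1c1=5.
Step 24. [r2c1∈{2,6}] row 2 places 2 nowhere but r2c1. So r2c1=2.
Step 25. [r5c5∈{7}] nothing but 7 survives at r5c5 ⇒ r5c5=7.
Step 26. [r9c1∈{4,6}] 4 has one home in row 9: r9c1, so r9c1=4.
Step 27. [r4c5∈{8}] r4c5 has the single candidate 8 ⇒ r4c5=8.
Step 28. [r7c1∈{6}] r7c1 has the single candidate 6. So r7c1=6.
Step 29. [r7c8∈{1}] only 1 remains possible at r7c8, so r7c8=1.
Step 30. [r3c9∈{4}] only 4 remains possible at r3c9. So r3c9=4.
Step 31. [r4c4∈{2}] nothing but 2 survives at r4c4, so r4c4=2.
Step 32. [r6c5∈{9}] nothing but 9 survives at r6c5. So r6c5=9.
Step 33. [r7c2∈{9}] only 9 remains possible at r7c2 ⇒ r7c2=9.
Step 34. [r1c2∈{6}] nothing but 6 survives at r1c2. So r1c2=6.
Step 35. [r9c9∈{6}] r9c9's peers cover all but 6. So r9c9=6.
Step 36. [r2c5∈{6}] nothing but 6 survives at r2c5 ⇒ r2c5=6.
Step 37. [r6c9∈{2}] r6c9's peers cover all but 2, so r6c9=2.
Step 38. [r7c5∈{4}] nothing but 4 survives at r7c5, so r7c5=4.
Step 39. [r6c7∈{7}] r6c7 is down to just 7 ⇒ r6c7=7.
Step 40. [r2c8∈{9}] r2c8's peers cover all but 9, so r2c8=9.
Step 41. [r5c7∈{6}] r5c7 is down to just 6 ⇒ r5c7=6.
Step 42. [r9c3∈{7}] r9c3 has the single candidate 7. So r9c3=7.
Step 43. [r2c6∈{8}] r2c6 has the single candidate 8 ⇒ r2c6=8.
Step 44. [r7c3∈{2}] r7c3 has the single candidate 2 ⇒ r7c3=2.
Step 45. [r5c3∈{3}] only 3 remains possible at r5c3 ⇒ r5c3=3.
Step 46. [r4c2∈{5}] nothing but 5 survives at r4c2. So r4c2=5.
Step 47. [r3c3∈{8}] nothing but 8 survives at r3c3, so r3c3=8.

Answer: 5 6 9 4 3 2 1 8 7 / 2 4 1 7 6 8 3 9 5 / 3 7 8 9 1 5 2 6 4 / 7 5 6 2 8 4 9 3 1 / 9 2 3 5 7 1 6 4 8 / 1 8 4 6 9 3 7 5 2 / 6 9 2 8 4 7 5 1 3 / 8 1 5 3 2 6 4 7 9 / 4 3 7 1 5 9 8 2 6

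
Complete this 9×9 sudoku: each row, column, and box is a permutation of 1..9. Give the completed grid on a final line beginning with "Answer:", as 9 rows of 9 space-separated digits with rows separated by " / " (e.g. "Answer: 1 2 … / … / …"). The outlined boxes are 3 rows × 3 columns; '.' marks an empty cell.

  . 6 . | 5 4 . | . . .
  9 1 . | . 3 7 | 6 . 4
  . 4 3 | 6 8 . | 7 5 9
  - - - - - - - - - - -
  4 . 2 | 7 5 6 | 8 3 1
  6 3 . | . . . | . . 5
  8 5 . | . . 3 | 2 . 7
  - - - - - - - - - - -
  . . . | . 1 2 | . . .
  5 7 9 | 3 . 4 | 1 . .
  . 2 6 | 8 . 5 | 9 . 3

Step 1. [r9c8∈{4,7}] r9c8 is the only open cell in row 9 admitting 4 ⇒ r9c8=4.
Step 2. [r6c5∈{9}] r6c5's peers cover all but 9. So r6c5=9.
Step 3. [r7c2∈{8}] r7c2 has the single candidate 8, so r7c2=8.
Step 4. [r7c9∈{6}] r7c9's peers cover all but 6 ⇒ r7c9=6.
Step 5. [r1c8∈{1,2,8}] col 8 places 1 nowhere but r1c8, so r1c8=1.
Step 6. [r1c1∈{2,7}] in col 1, 7 fits only at r1c1, so r1c1=7.
Step 7. [r1c9∈{2,8}] r1c9 is the only open cell in row 1 admitting 2. So r1c9=2.
Step 8. [r2c8∈{8}] nothing but 8 survives at r2c8 ⇒ r2c8=8.
Step 9. [r6c3∈{1}] only 1 remains possible at r6c3 ⇒ r6c3=1.
Step 10. [r5c4∈{1,2,4}] col 4 places 1 nowhere but r5c4, so r5c4=1.
Step 11. [r9c1∈{1}] nothing but 1 survives at r9c1. So r9c1=1.
Step 12. [r3c1∈{2}] r3c1 has the single candidate 2, so r3c1=2.
Step 13. [r1c6∈{9}] only 9 remains possible at r1c6 ⇒ r1c6=9.
Step 14. [r4c2∈{9}] only 9 remains possible at r4c2. So r4c2=9.
Step 15. [r6c4∈{4}] r6c4 is down to just 4, so r6c4=4.
Step 16. [r5c6∈{8}] r5c6 is down to just 8. So r5c6=8.
Step 17. [r7c4∈{9}] r7c4 is down to just 9. So r7c4=9.
Step 18. [r6c8∈{6}] nothing but 6 survives at r6c8. So r6c8=6.
Step 19. [r8c8∈{2}] nothing but 2 survives at r8c8 ⇒ r8c8=2.
Step 20. [r7c7∈{5}] nothing but 5 survives at r7c7, so r7c7=5.
Step 21. [r5c5∈{2}] nothing but 2 survives at r5c5 ⇒ r5c5=2.
Step 22. [r7c3∈{4}] r7c3's peers cover all but 4. So r7c3=4.
Step 23. [r1c3∈{8}] r1c3 is down to just 8. So r1c3=8.
Step 24. [r2c4∈{2}] r2c4 has the single candidate 2 ⇒ r2c4=2.
Step 25. [r1c7∈{3}] only 3 remains possible at r1c7 ⇒ r1c7=3.
Step 26. [r8c5∈{6}] r8c5 is down to just 6, so r8c5=6.
Step 27. [r8c9∈{8}] r8c9 has the single candidate 8 ⇒ r8c9=8.
Step 28. [r5c7∈{4}] only 4 remains possible at r5c7. So r5c7=4.
Step 29. [r5c8∈{9}] r5c8's peers cover all but 9, so r5c8=9.
Step 30. [r3c6∈{1}] nothing but 1 survives at r3c6 ⇒ r3c6=1.
Step 31. [r7c8∈{7}] r7c8 has the single candidate 7 ⇒ r7c8=7.
Step 32. [r2c3∈{5}] r2c3 has the single candidate 5 ⇒ r2c3=5.
Step 33. [r9c5∈{7}] nothing but 7 survives at r9c5 ⇒ r9c5=7.
Step 34. [r7c1∈{3}] only 3 remains possible at r7c1. So r7c1=3.
Step 35. [r5c3∈{7}] only 7 remains possible at r5c3 ⇒ r5c3=7.

Answer: 7 6 8 5 4 9 3 1 2 / 9 1 5 2 3 7 6 8 4 / 2 4 3 6 8 1 7 5 9 / 4 9 2 7 5 6 8 3 1 / 6 3 7 1 2 8 4 9 5 / 8 5 1 4 9 3 2 6 7 / 3 8 4 9 1 2 5 7 6 / 5 7 9 3 6 4 1 2 8 / 1 2 6 8 7 5 9 4 3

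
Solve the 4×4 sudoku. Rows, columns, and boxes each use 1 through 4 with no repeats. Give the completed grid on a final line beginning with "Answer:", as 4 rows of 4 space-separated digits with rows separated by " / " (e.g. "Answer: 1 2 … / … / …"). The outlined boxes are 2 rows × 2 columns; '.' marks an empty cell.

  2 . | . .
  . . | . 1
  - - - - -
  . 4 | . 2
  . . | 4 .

Step 1. [r2c2∈{3}] only 3 remains possible at r2c2 ⇒ r2c2=3.
Step 2. [r4c4∈{3}] r4c4 has the single candidate 3. So r4c4=3.
Step 3. [r4c1∈{1}] r4c1's peers cover all but 1, so r4c1=1.
Step 4. [r1c2∈{1}] only 1 remains possible at r1c2, so r1c2=1.
Step 5. [r3c1∈{3}] r3c1's peers cover all but 3. So r3c1=3.
Step 6. [r2c3∈{2}] only 2 remains possible at r2c3, so r2c3=2.
Step 7. [r1c4∈{4}] r1c4 has the single candidate 4. So r1c4=4.
Step 8. [r3c3∈{1}] nothing but 1 survives at r3c3 ⇒ r3c3=1.
Step 9. [r4c2∈{2}] r4c2 has the single candidate 2. So r4c2=2.
Step 10. [r2c1∈{4}] r2c1's peers cover all but 4, so r2c1=4.
Step 11. [r1c3∈{3}] only 3 remains possible at r1c3, so r1c3=3.

Answer: 2 1 3 4 / 4 3 2 1 / 3 4 1 2 / 1 2 4 3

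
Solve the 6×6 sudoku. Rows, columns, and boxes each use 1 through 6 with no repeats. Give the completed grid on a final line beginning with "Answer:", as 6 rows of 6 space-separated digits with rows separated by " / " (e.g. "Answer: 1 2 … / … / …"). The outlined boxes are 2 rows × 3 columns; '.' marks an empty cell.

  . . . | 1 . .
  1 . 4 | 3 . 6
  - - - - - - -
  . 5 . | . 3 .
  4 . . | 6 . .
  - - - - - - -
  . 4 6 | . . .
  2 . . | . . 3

Step 1. [r2c5∈{2,5}] in row 2, 5 fits only at r2c5, so r2c5=5.
Step 2. [r6c2∈{1}] r6c2 is down to just 1, so r6c2=1.
Step 3. [r4c6∈{1,2,5}] across row 4, 5 lands solely at r4c6, so r4c6=5.
Step 4. [r2c2∈{2}] nothing but 2 survives at r2c2 ⇒ r2c2=2.
Step 5. [r6c3∈{5}] nothing but 5 survives at r6c3, so r6c3=5.
Step 6. [r1c3∈{3}] nothing but 3 survives at r1c3, so r1c3=3.
Step 7. [r6c4∈{4}] r6c4's peers cover all but 4, so r6c4=4.
Step 8. [r3c4∈{2}] only 2 remains possible at r3c4 ⇒ r3c4=2.
Step 9. [r4c5∈{1}] only 1 remains possible at r4c5 ⇒ r4c5=1.
Step 10. [r1c5∈{2,4}] col 5 places 4 nowhere but r1c5 ⇒ r1c5=4.
Step 11. [r1c2∈{6}] r1c2 is down to just 6 ⇒ r1c2=6.
Step 12. [r1c6∈{2}] r1c6 has the single candidate 2. So r1c6=2.
Step 13. [r3c1∈{6}] r3c1 is down to just 6, so r3c1=6.
Step 14. [r1c1∈{5}] r1c1 has the single candidate 5. So r1c1=5.
Step 15. [r3c3∈{1}] only 1 remains possible at r3c3 ⇒ r3c3=1.
Step 16. [r5c4∈{5}] r5c4's peers cover all but 5 ⇒ r5c4=5.
Step 17. [r5c1∈{3}] r5c1's peers cover all but 3. So r5c1=3.
Step 18. [r3c6∈{4}] only 4 remains possible at r3c6, so r3c6=4.
Step 19. [r5c6∈{1}] only 1 remains possible at r5c6 ⇒ r5c6=1.
Step 20. [r5c5∈{2}] r5c5's peers cover all but 2. So r5c5=2.
Step 21. [r6c5∈{6}] r6c5 has the single candidate 6 ⇒ r6c5=6.
Step 22. [r4c2∈{3}] r4c2 has the single candidate 3. So r4c2=3.
Step 23. [r4c3∈{2}] r4c3 has the single candidate 2 ⇒ r4c3=2.

Answer: 5 6 3 1 4 2 / 1 2 4 3 5 6 / 6 5 1 2 3 4 / 4 3 2 6 1 5 / 3 4 6 5 2 1 / 2 1 5 4 6 3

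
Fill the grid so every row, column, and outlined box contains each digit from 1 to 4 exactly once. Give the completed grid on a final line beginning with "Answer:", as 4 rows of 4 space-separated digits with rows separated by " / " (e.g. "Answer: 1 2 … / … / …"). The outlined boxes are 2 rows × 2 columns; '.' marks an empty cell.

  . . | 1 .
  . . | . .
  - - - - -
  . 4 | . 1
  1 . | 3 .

Step 1. [r2c3∈{2,4}] in col 3, 4 fits only at r2c3. So r2c3=4.
Step 2. [r4c2∈{2}] r4c2 has the single candidate 2 ⇒ r4c2=2.
Step 3. [r1c2∈{3}] nothing but 3 survives at r1c2 ⇒ r1c2=3.
Step 4. [r2c1∈{2}] r2c1 is down to just 2. So r2c1=2.
Step 5. [r1c1∈{4}] only 4 remains possible at r1c1. So r1c1=4.
Step 6. [r2c4∈{3}] r2c4 is down to just 3, so r2c4=3.
Step 7. [r4c4∈{4}] nothing but 4 survives at r4c4. So r4c4=4.
Step 8. [r3c1∈{3}] r3c1 is down to just 3. So r3c1=3.
Step 9. [r2c2∈{1}] r2c2 has the single candidate 1 ⇒ r2c2=1.
Step 10. [r1c4∈{2}] only 2 remains possible at r1c4, so r1c4=2.
Step 11. [r3c3∈{2}] nothing but 2 survives at r3c3 ⇒ r3c3=2.

Answer: 4 3 1 2 / 2 1 4 3 / 3 4 2 1 / 1 2 3 4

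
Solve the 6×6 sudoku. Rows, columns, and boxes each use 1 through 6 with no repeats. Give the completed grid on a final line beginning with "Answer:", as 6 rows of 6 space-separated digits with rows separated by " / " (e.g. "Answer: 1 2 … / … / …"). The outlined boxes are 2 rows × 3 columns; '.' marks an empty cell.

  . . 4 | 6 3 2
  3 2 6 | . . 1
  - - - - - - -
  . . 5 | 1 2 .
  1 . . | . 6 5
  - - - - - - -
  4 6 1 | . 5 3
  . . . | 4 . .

Step 1. [r3c2∈{3,4}] r3c2 is the only open cell in row 3 admitting 3. So r3c2=3.
Step 2. [r6c2∈{5}] only 5 remains possible at r6c2, so r6c2=5.
Step 3. [r6c1∈{2}] only 2 remains possible at r6c1 ⇒ r6c1=2.
Step 4. [r4c3∈{2}] r4c3 is down to just 2. So r4c3=2.
Step 5. [r2c5∈{4}] only 4 remains possible at r2c5 ⇒ r2c5=4.
Step 6. [r1c1∈{5}] only 5 remains possible at r1c1. So r1c1=5.
Step 7. [r3c1∈{6}] r3c1 is down to just 6 ⇒ r3c1=6.
Step 8. [r2c4∈{5}] r2c4 is down to just 5 ⇒ r2c4=5.
Step 9. [r6c5∈{1}] only 1 remains possible at r6c5, so r6c5=1.
Step 10. [r6c6∈{6}] r6c6 is down to just 6 ⇒ r6c6=6.
Step 11. [r3c6∈{4}] r3c6's peers cover all but 4 ⇒ r3c6=4.
Step 12. [r4c2∈{4}] r4c2's peers cover all but 4. So r4c2=4.
Step 13. [r5c4∈{2}] r5c4 has the single candidate 2, so r5c4=2.
Step 14. [r4c4∈{3}] only 3 remains possible at r4c4, so r4c4=3.
Step 15. [r1c2∈{1}] r1c2's peers cover all but 1 ⇒ r1c2=1.
Step 16. [r6c3∈{3}] r6c3's peers cover all but 3 ⇒ r6c3=3.

Answer: 5 1 4 6 3 2 / 3 2 6 5 4 1 / 6 3 5 1 2 4 / 1 4 2 3 6 5 / 4 6 1 2 5 3 / 2 5 3 4 1 6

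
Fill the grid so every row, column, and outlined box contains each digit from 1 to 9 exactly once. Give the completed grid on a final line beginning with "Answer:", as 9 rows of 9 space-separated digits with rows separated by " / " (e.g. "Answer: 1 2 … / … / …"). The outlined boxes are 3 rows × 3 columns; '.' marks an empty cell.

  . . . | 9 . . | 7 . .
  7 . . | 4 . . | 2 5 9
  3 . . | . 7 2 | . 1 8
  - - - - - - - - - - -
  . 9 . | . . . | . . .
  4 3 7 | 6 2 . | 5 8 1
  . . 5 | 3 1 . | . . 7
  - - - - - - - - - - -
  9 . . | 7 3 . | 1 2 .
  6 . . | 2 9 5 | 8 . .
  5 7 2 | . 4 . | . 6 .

Step 1. [r9c9∈{3}] r9c9's peers cover all but 3. So r9c9=3.
Step 2. [r8c9∈{4}] r8c9's peers cover all but 4 ⇒ r8c9=4.
Step 3. [r1c9∈{6}] only 6 remains possible at r1c9. So r1c9=6.
Step 4. [r3c7∈{4}] r3c7 is down to just 4 ⇒ r3c7=4.
Step 5. [r2c6∈{1,3,6,8}] 3 has one home in row 2: r2c6 ⇒ r2c6=3.
Step 6. [r1c6∈{1,8}] in box 2, 1 fits only at r1c6 ⇒ r1c6=1.
Step 7. [r9c6∈{8}] nothing but 8 survives at r9c6, so r9c6=8.
Step 8. [r4c4∈{5,8}] 8 has one home in col 4: r4c4 ⇒ r4c4=8.
Step 9. [r6c8∈{4,9}] in col 8, 9 fits only at r6c8, so r6c8=9.
Step 10. [r2c5∈{6,8}] in col 5, 6 fits only at r2c5. So r2c5=6.
Step 11. [r1c5∈{5,8}] r1c5 is the only open cell in col 5 admitting 8, so r1c5=8.
Step 12. [r1c2∈{2,4,5}] in row 1, 5 fits only at r1c2 ⇒ r1c2=5.
Step 13. [r6c2∈{2,6,8}] r6c2 is the only open cell in col 2 admitting 2 ⇒ r6c2=2.
Step 14. [r4c3∈{1,6}] r4c3 is the only open cell in box 4 admitting 6, so r4c3=6.
Step 15. [r8c2∈{1}] r8c2 is down to just 1 ⇒ r8c2=1.
Step 16. [r7c2∈{4,8}] col 2 places 4 nowhere but r7c2 ⇒ r7c2=4.
Step 17. [r4c8∈{3,4}] col 8 places 4 nowhere but r4c8 ⇒ r4c8=4.
Step 18. [r7c3∈{8}] r7c3's peers cover all but 8 ⇒ r7c3=8.
Step 19. [r3c2∈{6}] nothing but 6 survives at r3c2. So r3c2=6.
Step 20. [r3c3∈{9}] nothing but 9 survives at r3c3. So r3c3=9.
Step 21. [r4c5∈{5}] nothing but 5 survives at r4c5, so r4c5=5.
Step 22. [r8c3∈{3}] r8c3 is down to just 3, so r8c3=3.
Step 23. [r6c1∈{8}] r6c1 has the single candidate 8 ⇒ r6c1=8.
Step 24. [r7c6∈{6}] r7c6 is down to just 6 ⇒ r7c6=6.
Step 25. [r6c7∈{6}] nothing but 6 survives at r6c7. So r6c7=6.
Step 26. [r6c6∈{4}] nothing but 4 survives at r6c6 ⇒ r6c6=4.
Step 27. [r3c4∈{5}] r3c4's peers cover all but 5, so r3c4=5.
Step 28. [r1c8∈{3}] r1c8 has the single candidate 3, so r1c8=3.
Step 29. [r4c9∈{2}] r4c9's peers cover all but 2, so r4c9=2.
Step 30. [r4c7∈{3}] r4c7's peers cover all but 3 ⇒ r4c7=3.
Step 31. [r4c1∈{1}] nothing but 1 survives at r4c1 ⇒ r4c1=1.
Step 32. [r9c4∈{1}] r9c4's peers cover all but 1 ⇒ r9c4=1.
Step 33. [r5c6∈{9}] r5c6 is down to just 9, so r5c6=9.
Step 34. [r1c3∈{4}] nothing but 4 survives at r1c3, so r1c3=4.
Step 35. [r8c8∈{7}] r8c8 is down to just 7 ⇒ r8c8=7.
Step 36. [r2c3∈{1}] nothing but 1 survives at r2c3, so r2c3=1.
Step 37. [r2c2∈{8}] r2c2 has the single candidate 8. So r2c2=8.
Step 38. [r1c1∈{2}] r1c1's peers cover all but 2 ⇒ r1c1=2.
Step 39. [r9c7∈{9}] r9c7's peers cover all but 9. So r9c7=9.
Step 40. [r7c9∈{5}] nothing but 5 survives at r7c9. So r7c9=5.
Step 41. [r4c6∈{7}] nothing but 7 survives at r4c6 ⇒ r4c6=7.

Answer: 2 5 4 9 8 1 7 3 6 / 7 8 1 4 6 3 2 5 9 / 3 6 9 5 7 2 4 1 8 / 1 9 6 8 5 7 3 4 2 / 4 3 7 6 2 9 5 8 1 / 8 2 5 3 1 4 6 9 7 / 9 4 8 7 3 6 1 2 5 / 6 1 3 2 9 5 8 7 4 / 5 7 2 1 4 8 9 6 3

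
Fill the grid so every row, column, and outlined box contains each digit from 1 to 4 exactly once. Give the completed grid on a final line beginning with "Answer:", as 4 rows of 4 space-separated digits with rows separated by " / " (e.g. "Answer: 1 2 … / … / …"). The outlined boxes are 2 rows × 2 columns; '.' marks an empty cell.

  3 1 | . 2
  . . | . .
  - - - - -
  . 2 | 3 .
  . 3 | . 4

Step 1. [r3c4∈{1}] nothing but 1 survives at r3c4, so r3c4=1.
Step 2. [r2c2∈{4}] nothing but 4 survives at r2c2. So r2c2=4.
Step 3. [r4c1∈{1}] r4c1 is down to just 1, so r4c1=1.
Step 4. [r4c3∈{2}] r4c3's peers cover all but 2 ⇒ r4c3=2.
Step 5. [r2c3∈{1}] only 1 remains possible at r2c3. So r2c3=1.
Step 6. [r2c1∈{2}] r2c1 is down to just 2, so r2c1=2.
Step 7. [r2c4∈{3}] nothing but 3 survives at r2c4, so r2c4=3.
Step 8. [r1c3∈{4}] r1c3's peers cover all but 4. So r1c3=4.
Step 9. [r3c1∈{4}] r3c1 has the single candidate 4. So r3c1=4.

Answer: 3 1 4 2 / 2 4 1 3 / 4 2 3 1 / 1 3 2 4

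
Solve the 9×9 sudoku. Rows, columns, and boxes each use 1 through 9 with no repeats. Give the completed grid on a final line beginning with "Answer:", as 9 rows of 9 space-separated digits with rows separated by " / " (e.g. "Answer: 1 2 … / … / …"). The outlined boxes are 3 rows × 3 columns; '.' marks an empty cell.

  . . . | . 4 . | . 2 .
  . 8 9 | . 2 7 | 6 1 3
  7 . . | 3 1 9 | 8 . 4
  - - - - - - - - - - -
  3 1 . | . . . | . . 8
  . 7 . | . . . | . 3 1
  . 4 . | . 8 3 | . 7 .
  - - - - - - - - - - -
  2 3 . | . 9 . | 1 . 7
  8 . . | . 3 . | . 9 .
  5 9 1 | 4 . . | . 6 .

Step 1. [r2c4∈{5}] r2c4's peers cover all but 5, so r2c4=5.
Step 2. [r8c2∈{6}] only 6 remains possible at r8c2. So r8c2=6.
Step 3. [r3c3∈{2,5,6}] across row 3, 6 lands solely at r3c3. So r3c3=6.
Step 4. [r3c8∈{5}] r3c8 has the single candidate 5, so r3c8=5.
Step 5. [r7c6∈{5,6,8}] 5 has one home in row 7: r7c6. So r7c6=5.
Step 6. [r9c9∈{2}] r9c9's peers cover all but 2 ⇒ r9c9=2.
Step 7. [r7c4∈{6,8}] across row 7, 6 lands solely at r7c4, so r7c4=6.
Step 8. [r4c8∈{4}] r4c8 has the single candidate 4, so r4c8=4.
Step 9. [r6c9∈{5,6,9}] 6 has one home in col 9: r6c9, so r6c9=6.
Step 10. [r1c6∈{6,8}] 6 has one home in row 1: r1c6, so r1c6=6.
Step 11. [r4c6∈{2}] r4c6 is down to just 2. So r4c6=2.
Step 12. [r4c3∈{5}] r4c3's peers cover all but 5, so r4c3=5.
Step 13. [r5c4∈{9}] nothing but 9 survives at r5c4. So r5c4=9.
Step 14. [r6c7∈{2,5,9}] across row 6, 5 lands solely at r6c7. So r6c7=5.
Step 15. [r4c4∈{7}] r4c4 is down to just 7, so r4c4=7.
Step 16. [r6c3∈{2}] r6c3 is down to just 2, so r6c3=2.
Step 17. [r1c9∈{9}] only 9 remains possible at r1c9. So r1c9=9.
Step 18. [r8c3∈{4,7}] in row 8, 7 fits only at r8c3. So r8c3=7.
Step 19. [r8c6∈{1}] r8c6 is down to just 1. So r8c6=1.
Step 20. [r4c5∈{6}] nothing but 6 survives at r4c5. So r4c5=6.
Step 21. [r3c2∈{2}] r3c2 is down to just 2. So r3c2=2.
Step 22. [r5c5∈{5}] r5c5 has the single candidate 5. So r5c5=5.
Step 23. [r1c1∈{1}] nothing but 1 survives at r1c1, so r1c1=1.
Step 24. [r5c6∈{4}] only 4 remains possible at r5c6 ⇒ r5c6=4.
Step 25. [r8c4∈{2}] only 2 remains possible at r8c4, so r8c4=2.
Step 26. [r6c4∈{1}] r6c4's peers cover all but 1, so r6c4=1.
Step 27. [r9c5∈{7}] r9c5 has the single candidate 7 ⇒ r9c5=7.
Step 28. [r6c1∈{9}] r6c1 has the single candidate 9. So r6c1=9.
Step 29. [r4c7∈{9}] r4c7's peers cover all but 9. So r4c7=9.
Step 30. [r1c7∈{7}] only 7 remains possible at r1c7 ⇒ r1c7=7.
Step 31. [r1c2∈{5}] r1c2's peers cover all but 5. So r1c2=5.
Step 32. [r2c1∈{4}] only 4 remains possible at r2c1. So r2c1=4.
Step 33. [r7c3∈{4}] only 4 remains possible at r7c3. So r7c3=4.
Step 34. [r1c3∈{3}] only 3 remains possible at r1c3 ⇒ r1c3=3.
Step 35. [r5c1∈{6}] r5c1 has the single candidate 6. So r5c1=6.
Step 36. [r5c3∈{8}] only 8 remains possible at r5c3. So r5c3=8.
Step 37. [r8c7∈{4}] nothing but 4 survives at r8c7, so r8c7=4.
Step 38. [r1c4∈{8}] only 8 remains possible at r1c4. So r1c4=8.
Step 39. [r8c9∈{5}] only 5 remains possible at r8c9 ⇒ r8c9=5.
Step 40. [r9c6∈{8}] r9c6 is down to just 8. So r9c6=8.
Step 41. [r9c7∈{3}] r9c7 has the single candidate 3. So r9c7=3.
Step 42. [r5c7∈{2}] only 2 remains possible at r5c7 ⇒ r5c7=2.
Step 43. [r7c8∈{8}] r7c8 has the single candidate 8, so r7c8=8.

Answer: 1 5 3 8 4 6 7 2 9 / 4 8 9 5 2 7 6 1 3 / 7 2 6 3 1 9 8 5 4 / 3 1 5 7 6 2 9 4 8 / 6 7 8 9 5 4 2 3 1 / 9 4 2 1 8 3 5 7 6 / 2 3 4 6 9 5 1 8 7 / 8 6 7 2 3 1 4 9 5 / 5 9 1 4 7 8 3 6 2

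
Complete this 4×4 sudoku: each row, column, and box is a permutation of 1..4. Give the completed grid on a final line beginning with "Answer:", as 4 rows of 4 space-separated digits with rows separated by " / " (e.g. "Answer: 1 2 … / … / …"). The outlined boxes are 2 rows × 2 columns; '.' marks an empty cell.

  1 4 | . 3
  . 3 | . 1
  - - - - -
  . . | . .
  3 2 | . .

Step 1. [r2c3∈{2,4}] in row 2, 4 fits only at r2c3, so r2c3=4.
Step 2. [r3c4∈{2,4}] across col 4, 2 lands solely at r3c4 ⇒ r3c4=2.
Step 3. [r3c3∈{1,3}] 3 has one home in row 3: r3c3, so r3c3=3.
Step 4. [r4c4∈{4}] r4c4 has the single candidate 4. So r4c4=4.
Step 5. [r2c1∈{2}] r2c1's peers cover all but 2 ⇒ r2c1=2.
Step 6. [r1c3∈{2}] r1c3 is down to just 2. So r1c3=2.
Step 7. [r3c1∈{4}] r3c1 has the single candidate 4, so r3c1=4.
Step 8. [r3c2∈{1}] r3c2 is down to just 1 ⇒ r3c2=1.
Step 9. [r4c3∈{1}] r4c3 is down to just 1 ⇒ r4c3=1.

Answer: 1 4 2 3 / 2 3 4 1 / 4 1 3 2 / 3 2 1 4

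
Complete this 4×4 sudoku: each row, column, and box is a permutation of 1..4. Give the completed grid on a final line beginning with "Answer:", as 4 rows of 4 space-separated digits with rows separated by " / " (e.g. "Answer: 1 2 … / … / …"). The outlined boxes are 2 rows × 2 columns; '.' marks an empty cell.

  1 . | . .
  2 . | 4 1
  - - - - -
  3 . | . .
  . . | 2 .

Step 1. [r1c2∈{3,4}] r1c2 is the only open cell in row 1 admitting 4. So r1c2=4.
Step 2. [r4c4∈{3,4}] 3 has one home in row 4: r4c4 ⇒ r4c4=3.
Step 3. [r3c2∈{1,2}] 2 has one home in row 3: r3c2, so r3c2=2.
Step 4. [r1c4∈{2}] only 2 remains possible at r1c4. So r1c4=2.
Step 5. [r3c3∈{1}] nothing but 1 survives at r3c3, so r3c3=1.
Step 6. [r4c2∈{1}] only 1 remains possible at r4c2, so r4c2=1.
Step 7. [r1c3∈{3}] r1c3's peers cover all but 3 ⇒ r1c3=3.
Step 8. [r2c2∈{3}] nothing but 3 survives at r2c2, so r2c2=3.
Step 9. [r3c4∈{4}] r3c4's peers cover all but 4. So r3c4=4.
Step 10. [r4c1∈{4}] r4c1 is down to just 4, so r4c1=4.

Answer: 1 4 3 2 / 2 3 4 1 / 3 2 1 4 / 4 1 2 3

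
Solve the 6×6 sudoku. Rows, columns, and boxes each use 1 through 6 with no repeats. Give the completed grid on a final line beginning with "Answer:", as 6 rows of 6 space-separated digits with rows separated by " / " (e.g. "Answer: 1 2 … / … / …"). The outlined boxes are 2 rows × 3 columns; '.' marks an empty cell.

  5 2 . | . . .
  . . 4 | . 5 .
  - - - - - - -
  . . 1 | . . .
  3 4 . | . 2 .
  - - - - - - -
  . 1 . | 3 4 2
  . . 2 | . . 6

Step 1. [r1c3∈{3,6}] r1c3 is the only open cell in col 3 admitting 3 ⇒ r1c3=3.
Step 2. [r6c4∈{1,5}] box 6 places 5 nowhere but r6c4 ⇒ r6c4=5.
Step 3. [r3c2∈{5,6}] r3c2 is the only open cell in col 2 admitting 5 ⇒ r3c2=5.
Step 4. [r4c3∈{6}] r4c3 has the single candidate 6. So r4c3=6.
Step 5. [r2c1∈{1,6}] col 1 places 1 nowhere but r2c1 ⇒ r2c1=1.
Step 6. [r3c5∈{3,6}] r3c5 is the only open cell in col 5 admitting 3 ⇒ r3c5=3.
Step 7. [r1c5∈{1,6}] 6 has one home in col 5: r1c5. So r1c5=6.
Step 8. [r4c4∈{1}] r4c4's peers cover all but 1 ⇒ r4c4=1.
Step 9. [r1c4∈{4}] nothing but 4 survives at r1c4 ⇒ r1c4=4.
Step 10. [r1c6∈{1}] r1c6's peers cover all but 1. So r1c6=1.
Step 11. [r5c1∈{6}] r5c1 is down to just 6. So r5c1=6.
Step 12. [r2c2∈{6}] r2c2's peers cover all but 6, so r2c2=6.
Step 13. [r5c3∈{5}] r5c3's peers cover all but 5, so r5c3=5.
Step 14. [r2c6∈{3}] only 3 remains possible at r2c6. So r2c6=3.
Step 15. [r6c5∈{1}] r6c5 has the single candidate 1. So r6c5=1.
Step 16. [r6c2∈{3}] r6c2's peers cover all but 3 ⇒ r6c2=3.
Step 17. [r3c1∈{2}] r3c1 has the single candidate 2, so r3c1=2.
Step 18. [r4c6∈{5}] only 5 remains possible at r4c6, so r4c6=5.
Step 19. [r2c4∈{2}] r2c4's peers cover all but 2, so r2c4=2.
Step 20. [r6c1∈{4}] nothing but 4 survives at r6c1. So r6c1=4.
Step 21. [r3c4∈{6}] r3c4's peers cover all but 6. So r3c4=6.
Step 22. [r3c6∈{4}] only 4 remains possible at r3c6 ⇒ r3c6=4.

Answer: 5 2 3 4 6 1 / 1 6 4 2 5 3 / 2 5 1 6 3 4 / 3 4 6 1 2 5 / 6 1 5 3 4 2 / 4 3 2 5 1 6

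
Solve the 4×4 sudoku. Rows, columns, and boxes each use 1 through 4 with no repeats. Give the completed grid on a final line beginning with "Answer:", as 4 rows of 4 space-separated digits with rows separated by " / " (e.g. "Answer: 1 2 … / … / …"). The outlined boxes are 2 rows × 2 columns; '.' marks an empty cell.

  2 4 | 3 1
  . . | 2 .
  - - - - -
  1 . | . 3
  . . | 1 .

Step 1. [r4c4∈{2,4}] across col 4, 2 lands solely at r4c4. So r4c4=2.
Step 2. [r2c1∈{3}] nothing but 3 survives at r2c1, so r2c1=3.
Step 3. [r3c3∈{4}] nothing but 4 survives at r3c3, so r3c3=4.
Step 4. [r4c2∈{3}] nothing but 3 survives at r4c2. So r4c2=3.
Step 5. [r2c4∈{4}] r2c4 is down to just 4 ⇒ r2c4=4.
Step 6. [r2c2∈{1}] r2c2 has the single candidate 1 ⇒ r2c2=1.
Step 7. [r3c2∈{2}] r3c2 is down to just 2, so r3c2=2.
Step 8. [r4c1∈{4}] r4c1 has the single candidate 4 ⇒ r4c1=4.

Answer: 2 4 3 1 / 3 1 2 4 / 1 2 4 3 / 4 3 1 2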